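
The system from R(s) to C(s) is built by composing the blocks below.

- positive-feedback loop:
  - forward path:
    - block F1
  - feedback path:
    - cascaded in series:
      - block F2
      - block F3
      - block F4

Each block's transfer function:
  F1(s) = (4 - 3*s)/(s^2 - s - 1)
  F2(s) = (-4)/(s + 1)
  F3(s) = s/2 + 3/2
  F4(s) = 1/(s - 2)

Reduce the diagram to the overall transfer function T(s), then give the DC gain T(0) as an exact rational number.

Reducing step by step:

Step 1: cascade F2, F3, F4 -> (-2*s - 6)/(s^2 - s - 2)
Step 2: close the feedback loop around F1, (F2*F3*F4) -> (-3*s^3 + 7*s^2 + 2*s - 8)/(s^4 - 2*s^3 - 8*s^2 - 7*s + 26)
DC gain: substitute s = 0 into T(s) from step 2: T(0) = -8/26 = -4/13.

Answer: -4/13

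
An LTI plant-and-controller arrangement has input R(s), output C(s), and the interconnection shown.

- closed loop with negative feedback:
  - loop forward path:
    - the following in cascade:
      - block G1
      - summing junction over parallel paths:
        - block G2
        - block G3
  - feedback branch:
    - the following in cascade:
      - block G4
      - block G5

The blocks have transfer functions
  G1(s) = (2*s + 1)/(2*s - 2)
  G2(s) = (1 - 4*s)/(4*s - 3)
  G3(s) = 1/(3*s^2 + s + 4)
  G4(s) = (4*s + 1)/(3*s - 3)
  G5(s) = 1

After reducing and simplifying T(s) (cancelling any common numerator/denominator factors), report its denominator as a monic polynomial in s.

Step 1: add G2, G3 (parallel) gives (-12*s^3 - s^2 - 11*s + 1)/(12*s^3 - 5*s^2 + 13*s - 12)
Step 2: series reduction of G1, (G2+G3) gives (-24*s^4 - 14*s^3 - 23*s^2 - 9*s + 1)/(24*s^4 - 34*s^3 + 36*s^2 - 50*s + 24)
Step 3: combine G4, G5 in series gives (4*s + 1)/(3*s - 3)
Step 4: apply the feedback formula to (G1*(G2+G3)), (G4*G5) gives (72*s^5 - 30*s^4 + 27*s^3 - 42*s^2 - 30*s + 3)/(24*s^5 + 254*s^4 - 104*s^3 + 317*s^2 - 217*s + 71)
No further cancellation is possible in the step-4 result, so that is T(s). Its denominator becomes monic after dividing by the leading coefficient 24.

Answer: s^5 + 127*s^4/12 - 13*s^3/3 + 317*s^2/24 - 217*s/24 + 71/24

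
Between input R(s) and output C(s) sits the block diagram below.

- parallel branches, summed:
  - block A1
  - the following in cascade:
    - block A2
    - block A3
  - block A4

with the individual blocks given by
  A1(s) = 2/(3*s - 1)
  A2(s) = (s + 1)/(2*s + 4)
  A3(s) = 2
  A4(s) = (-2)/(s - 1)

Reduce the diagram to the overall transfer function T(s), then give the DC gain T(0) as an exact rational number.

The answer is 1/2.

Reasoning:
[1] series reduction of A2, A3 = (s + 1)/(s + 2)
[2] sum the parallel branches A1, (A2*A3), A4 = (3*s^3 - 5*s^2 - 11*s + 1)/(3*s^3 + 2*s^2 - 7*s + 2)
Step 2 gives the overall T(s). Then T(0) = 1/2.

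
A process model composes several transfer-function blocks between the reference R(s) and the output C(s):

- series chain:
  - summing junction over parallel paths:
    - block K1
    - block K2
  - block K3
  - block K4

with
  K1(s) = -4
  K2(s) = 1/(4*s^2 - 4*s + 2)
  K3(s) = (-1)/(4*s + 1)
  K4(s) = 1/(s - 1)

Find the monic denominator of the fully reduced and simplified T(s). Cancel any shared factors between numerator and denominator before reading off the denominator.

First reduce the diagram to T(s).

1. reduce the parallel group K1, K2: (-16*s^2 + 16*s - 7)/(4*s^2 - 4*s + 2)
2. cascade (K1+K2), K3, K4: (16*s^2 - 16*s + 7)/(16*s^4 - 28*s^3 + 16*s^2 - 2*s - 2)
Step 2 gives the fully reduced T(s), with no common factor left to cancel. The denominator's leading coefficient is 16, so divide each of its coefficients by 16 to get the monic form.

Answer: s^4 - 7*s^3/4 + s^2 - s/8 - 1/8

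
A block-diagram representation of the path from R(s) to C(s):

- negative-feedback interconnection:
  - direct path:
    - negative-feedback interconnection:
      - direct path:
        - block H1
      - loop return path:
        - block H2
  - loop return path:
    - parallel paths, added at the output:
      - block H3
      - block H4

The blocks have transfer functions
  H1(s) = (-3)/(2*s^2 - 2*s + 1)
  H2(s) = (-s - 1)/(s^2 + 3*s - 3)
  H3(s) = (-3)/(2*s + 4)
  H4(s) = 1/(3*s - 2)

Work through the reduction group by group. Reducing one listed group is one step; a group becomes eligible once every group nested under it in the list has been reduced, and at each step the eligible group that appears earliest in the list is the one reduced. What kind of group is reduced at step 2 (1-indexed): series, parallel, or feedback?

The answer is parallel.

Reasoning:
Step 1 - feedback reduction of H1, H2
Step 2 - parallel reduction of H3, H4
Step 3 - close the feedback loop around [H1/(1+H1*H2)], (H3+H4)
Step 2: parallel.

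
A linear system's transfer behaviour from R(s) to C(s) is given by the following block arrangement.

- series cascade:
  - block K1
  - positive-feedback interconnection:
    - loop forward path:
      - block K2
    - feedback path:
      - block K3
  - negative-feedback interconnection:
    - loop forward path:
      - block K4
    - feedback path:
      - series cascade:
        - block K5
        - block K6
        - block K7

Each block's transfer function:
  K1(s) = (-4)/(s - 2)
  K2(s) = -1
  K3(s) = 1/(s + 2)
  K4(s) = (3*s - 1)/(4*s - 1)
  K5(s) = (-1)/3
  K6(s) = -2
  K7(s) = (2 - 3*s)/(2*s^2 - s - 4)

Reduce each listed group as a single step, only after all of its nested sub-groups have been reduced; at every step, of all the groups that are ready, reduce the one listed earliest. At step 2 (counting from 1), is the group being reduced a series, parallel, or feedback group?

Step 1 - apply the feedback formula to K2, K3
Step 2 - combine K5, K6, K7 in series
Step 3 - feedback reduction of K4, (K5*K6*K7)
Step 4 - series reduction of K1, [K2/(1-K2*K3)], [K4/(1+K4*(K5*K6*K7))]
At step 2 the group reduced is series.

Therefore the answer is series.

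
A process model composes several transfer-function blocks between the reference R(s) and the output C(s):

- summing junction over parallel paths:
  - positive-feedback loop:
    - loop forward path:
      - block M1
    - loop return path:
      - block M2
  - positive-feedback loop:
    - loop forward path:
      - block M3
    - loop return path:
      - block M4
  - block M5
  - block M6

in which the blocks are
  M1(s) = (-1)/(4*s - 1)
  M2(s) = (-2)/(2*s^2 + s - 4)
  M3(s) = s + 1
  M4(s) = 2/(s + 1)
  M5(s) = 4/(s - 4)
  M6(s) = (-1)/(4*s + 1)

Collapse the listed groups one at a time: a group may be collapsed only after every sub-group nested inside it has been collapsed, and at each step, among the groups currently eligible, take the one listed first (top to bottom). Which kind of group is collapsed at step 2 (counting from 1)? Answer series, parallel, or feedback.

Step 1. collapse the loop (M1 forward, M2 return)
Step 2. close the feedback loop around M3, M4
Step 3. add [M1/(1-M1*M2)], [M3/(1-M3*M4)], M5, M6 (parallel)
So the answer for step 2 is feedback.

Final answer: feedback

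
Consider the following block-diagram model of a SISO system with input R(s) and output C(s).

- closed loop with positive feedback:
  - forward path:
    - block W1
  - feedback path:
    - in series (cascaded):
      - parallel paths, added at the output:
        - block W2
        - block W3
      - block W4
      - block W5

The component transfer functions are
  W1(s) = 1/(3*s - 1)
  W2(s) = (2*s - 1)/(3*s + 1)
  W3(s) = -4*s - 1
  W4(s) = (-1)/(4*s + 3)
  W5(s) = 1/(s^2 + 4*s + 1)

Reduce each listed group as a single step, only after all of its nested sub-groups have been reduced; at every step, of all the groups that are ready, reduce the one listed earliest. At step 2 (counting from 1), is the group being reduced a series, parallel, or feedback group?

Reducing step by step:

[1] add W2, W3 (parallel)
[2] reduce the series chain (W2+W3), W4, W5
[3] reduce the feedback loop with forward W1 and return ((W2+W3)*W4*W5)
Step 2: series.

Answer: series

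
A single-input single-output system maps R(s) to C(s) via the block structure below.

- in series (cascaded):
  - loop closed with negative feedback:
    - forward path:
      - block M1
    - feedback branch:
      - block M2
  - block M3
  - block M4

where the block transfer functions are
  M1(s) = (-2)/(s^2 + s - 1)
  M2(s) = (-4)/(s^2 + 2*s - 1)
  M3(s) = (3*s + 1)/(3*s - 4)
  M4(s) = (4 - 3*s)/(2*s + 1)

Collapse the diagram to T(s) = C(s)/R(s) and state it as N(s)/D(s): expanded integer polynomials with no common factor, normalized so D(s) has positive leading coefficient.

The answer is (6*s^3 + 14*s^2 - 2*s - 2)/(2*s^5 + 7*s^4 + 3*s^3 - 6*s^2 + 15*s + 9).

Reasoning:
Step 1: feedback reduction of M1, M2 gives (-2*s^2 - 4*s + 2)/(s^4 + 3*s^3 - 3*s + 9)
Step 2: combine [M1/(1+M1*M2)], M3, M4 in series, giving the overall T(s)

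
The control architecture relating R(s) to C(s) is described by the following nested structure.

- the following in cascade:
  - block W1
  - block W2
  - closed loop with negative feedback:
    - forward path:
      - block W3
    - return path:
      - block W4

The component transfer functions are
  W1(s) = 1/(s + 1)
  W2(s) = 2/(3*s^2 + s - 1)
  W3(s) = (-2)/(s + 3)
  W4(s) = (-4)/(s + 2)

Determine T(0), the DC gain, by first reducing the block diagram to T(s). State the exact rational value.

First reduce the diagram to T(s).

Step 1: apply the feedback formula to W3, W4: (-2*s - 4)/(s^2 + 5*s + 14)
Step 2: reduce the series chain W1, W2, [W3/(1+W3*W4)]: (-4*s - 8)/(3*s^5 + 19*s^4 + 62*s^3 + 55*s^2 - 5*s - 14)
Step 2 gives the overall T(s). Then T(0) = -8/(-14) = 4/7.

Answer: 4/7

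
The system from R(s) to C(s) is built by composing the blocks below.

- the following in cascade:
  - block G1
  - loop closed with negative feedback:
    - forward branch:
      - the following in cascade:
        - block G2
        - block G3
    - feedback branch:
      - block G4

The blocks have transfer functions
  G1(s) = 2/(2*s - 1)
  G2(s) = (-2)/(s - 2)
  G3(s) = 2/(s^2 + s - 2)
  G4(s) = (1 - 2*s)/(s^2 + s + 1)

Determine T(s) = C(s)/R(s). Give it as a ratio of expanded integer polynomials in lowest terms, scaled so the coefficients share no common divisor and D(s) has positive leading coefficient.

Answer: (-8*s^2 - 8*s - 8)/(2*s^6 - s^5 - 8*s^4 + 2*s^3 + 17*s^2 - 8*s)

Working:
Step 1. multiply G2, G3 (series), giving (-4)/(s^3 - s^2 - 4*s + 4)
Step 2. apply the feedback formula to (G2*G3), G4, giving (-4*s^2 - 4*s - 4)/(s^5 - 4*s^3 - s^2 + 8*s)
Step 3. series reduction of G1, [(G2*G3)/(1+(G2*G3)*G4)]: this yields T(s), and no further normalization is needed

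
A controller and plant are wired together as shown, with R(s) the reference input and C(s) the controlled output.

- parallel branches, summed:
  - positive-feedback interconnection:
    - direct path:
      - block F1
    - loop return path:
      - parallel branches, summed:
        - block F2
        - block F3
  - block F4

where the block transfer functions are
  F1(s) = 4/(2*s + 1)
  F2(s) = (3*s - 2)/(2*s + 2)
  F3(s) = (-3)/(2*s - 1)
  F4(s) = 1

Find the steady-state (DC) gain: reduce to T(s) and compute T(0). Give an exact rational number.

(1) add F2, F3 (parallel) = (6*s^2 - 13*s - 4)/(4*s^2 + 2*s - 2)
(2) feedback reduction of F1, (F2+F3) = (8*s^2 + 4*s - 4)/(4*s^3 - 8*s^2 + 25*s + 7)
(3) parallel reduction of [F1/(1-F1*(F2+F3))], F4 = (4*s^3 + 29*s + 3)/(4*s^3 - 8*s^2 + 25*s + 7)
The step-3 result is T(s). Setting s = 0: T(0) = 3/7.

Therefore the answer is 3/7.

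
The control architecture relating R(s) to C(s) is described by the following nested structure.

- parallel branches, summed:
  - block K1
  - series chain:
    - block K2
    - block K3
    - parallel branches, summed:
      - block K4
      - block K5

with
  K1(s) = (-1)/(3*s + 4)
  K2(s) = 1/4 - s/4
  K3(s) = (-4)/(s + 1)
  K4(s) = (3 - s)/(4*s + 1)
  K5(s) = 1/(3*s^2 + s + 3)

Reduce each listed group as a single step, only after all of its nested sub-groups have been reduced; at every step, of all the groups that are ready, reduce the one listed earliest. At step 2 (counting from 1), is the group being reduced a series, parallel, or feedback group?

Answer: series

Working:
Step 1. combine K4, K5 in parallel
Step 2. combine K2, K3, (K4+K5) in series
Step 3. sum the parallel branches K1, (K2*K3*(K4+K5))
The group at step 2 is a series group.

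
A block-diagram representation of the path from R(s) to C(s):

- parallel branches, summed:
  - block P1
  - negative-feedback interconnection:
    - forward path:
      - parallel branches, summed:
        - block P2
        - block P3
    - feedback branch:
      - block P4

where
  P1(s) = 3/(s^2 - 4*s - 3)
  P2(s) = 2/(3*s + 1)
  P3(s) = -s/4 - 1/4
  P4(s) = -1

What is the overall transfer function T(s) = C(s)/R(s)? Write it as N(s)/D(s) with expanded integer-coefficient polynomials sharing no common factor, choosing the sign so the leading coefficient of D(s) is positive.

Step 1 - add P2, P3 (parallel); result (-3*s^2 - 4*s + 7)/(12*s + 4)
Step 2 - feedback reduction of (P2+P3), P4; result (-3*s^2 - 4*s + 7)/(3*s^2 + 16*s - 3)
Step 3 - add P1, [(P2+P3)/(1+(P2+P3)*P4)] (parallel), giving the overall T(s)

Final answer: (-3*s^4 + 8*s^3 + 41*s^2 + 32*s - 30)/(3*s^4 + 4*s^3 - 76*s^2 - 36*s + 9)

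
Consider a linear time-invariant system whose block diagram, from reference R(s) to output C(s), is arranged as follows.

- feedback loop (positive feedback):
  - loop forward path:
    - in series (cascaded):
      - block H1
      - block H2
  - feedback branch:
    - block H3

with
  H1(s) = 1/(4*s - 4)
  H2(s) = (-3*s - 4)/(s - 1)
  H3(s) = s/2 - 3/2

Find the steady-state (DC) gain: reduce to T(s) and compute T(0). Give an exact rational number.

Step 1. cascade H1, H2; result (-3*s - 4)/(4*s^2 - 8*s + 4)
Step 2. close the feedback loop around (H1*H2), H3; result (-6*s - 8)/(11*s^2 - 21*s - 4)
That last expression is T(s); at s = 0 only the constant terms survive, so T(0) = -8/(-4) = 2.

Therefore the answer is 2.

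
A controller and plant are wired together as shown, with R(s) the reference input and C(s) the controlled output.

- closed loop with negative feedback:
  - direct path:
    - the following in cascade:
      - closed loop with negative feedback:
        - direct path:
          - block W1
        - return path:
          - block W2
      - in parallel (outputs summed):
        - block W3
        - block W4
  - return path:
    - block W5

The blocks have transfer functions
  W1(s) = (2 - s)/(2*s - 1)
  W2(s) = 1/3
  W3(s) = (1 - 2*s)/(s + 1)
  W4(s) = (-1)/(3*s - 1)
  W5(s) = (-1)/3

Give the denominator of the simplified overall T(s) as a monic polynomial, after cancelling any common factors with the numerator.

Answer: s^3 + 23*s^2/9 - 17*s/9 + 5/9

Working:
1. apply the feedback formula to W1, W2 = (6 - 3*s)/(5*s - 1)
2. reduce the parallel group W3, W4 = (-6*s^2 + 4*s - 2)/(3*s^2 + 2*s - 1)
3. multiply [W1/(1+W1*W2)], (W3+W4) (series) = (18*s^3 - 48*s^2 + 30*s - 12)/(15*s^3 + 7*s^2 - 7*s + 1)
4. feedback reduction of ([W1/(1+W1*W2)]*(W3+W4)), W5 = (18*s^3 - 48*s^2 + 30*s - 12)/(9*s^3 + 23*s^2 - 17*s + 5)
That last expression is T(s), already simplified. Scaling its denominator by 1/9 (the reciprocal of the leading coefficient) yields the monic denominator.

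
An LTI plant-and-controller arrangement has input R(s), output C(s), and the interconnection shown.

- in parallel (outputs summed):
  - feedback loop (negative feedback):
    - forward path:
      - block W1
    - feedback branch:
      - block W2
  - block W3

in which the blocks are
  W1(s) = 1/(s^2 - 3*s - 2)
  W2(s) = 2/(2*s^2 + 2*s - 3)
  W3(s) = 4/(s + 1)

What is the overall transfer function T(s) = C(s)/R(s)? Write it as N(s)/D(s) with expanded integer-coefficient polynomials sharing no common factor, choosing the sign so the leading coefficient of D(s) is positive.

The answer is (8*s^4 - 14*s^3 - 48*s^2 + 19*s + 29)/(2*s^5 - 2*s^4 - 17*s^3 - 8*s^2 + 13*s + 8).

Reasoning:
Step 1. reduce the feedback loop with forward W1 and return W2: (2*s^2 + 2*s - 3)/(2*s^4 - 4*s^3 - 13*s^2 + 5*s + 8)
Step 2. sum the parallel branches [W1/(1+W1*W2)], W3, giving the overall T(s)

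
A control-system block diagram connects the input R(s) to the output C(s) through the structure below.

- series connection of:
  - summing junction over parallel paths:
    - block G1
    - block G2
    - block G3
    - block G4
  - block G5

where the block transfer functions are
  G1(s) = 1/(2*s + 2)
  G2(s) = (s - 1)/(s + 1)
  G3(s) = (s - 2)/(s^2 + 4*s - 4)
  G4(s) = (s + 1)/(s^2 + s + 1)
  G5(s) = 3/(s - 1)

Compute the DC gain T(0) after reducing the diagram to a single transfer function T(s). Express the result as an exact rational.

Step 1. reduce the parallel group G1, G2, G3, G4 -> (2*s^5 + 13*s^4 + 9*s^3 + 5*s^2 - 22*s - 8)/(2*s^5 + 12*s^4 + 12*s^3 + 2*s^2 - 8*s - 8)
Step 2. combine (G1+G2+G3+G4), G5 in series -> (6*s^5 + 39*s^4 + 27*s^3 + 15*s^2 - 66*s - 24)/(2*s^6 + 10*s^5 - 10*s^3 - 10*s^2 + 8)
DC gain: substitute s = 0 into T(s) from step 2: T(0) = -24/8 = -3.

Answer: -3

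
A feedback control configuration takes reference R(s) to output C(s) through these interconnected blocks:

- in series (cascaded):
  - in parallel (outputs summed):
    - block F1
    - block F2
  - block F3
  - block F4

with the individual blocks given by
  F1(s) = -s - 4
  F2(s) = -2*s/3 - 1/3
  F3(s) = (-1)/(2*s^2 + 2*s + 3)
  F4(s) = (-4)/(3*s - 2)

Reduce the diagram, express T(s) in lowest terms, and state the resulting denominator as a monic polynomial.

(1) sum the parallel branches F1, F2 = -5*s/3 - 13/3
(2) reduce the series chain (F1+F2), F3, F4 = (-20*s - 52)/(18*s^3 + 6*s^2 + 15*s - 18)
T(s) is the step-2 result (common factors already cancelled). Leading coefficient of the denominator: 18. Divide through by 18 for the monic polynomial.

Therefore the answer is s^3 + s^2/3 + 5*s/6 - 1.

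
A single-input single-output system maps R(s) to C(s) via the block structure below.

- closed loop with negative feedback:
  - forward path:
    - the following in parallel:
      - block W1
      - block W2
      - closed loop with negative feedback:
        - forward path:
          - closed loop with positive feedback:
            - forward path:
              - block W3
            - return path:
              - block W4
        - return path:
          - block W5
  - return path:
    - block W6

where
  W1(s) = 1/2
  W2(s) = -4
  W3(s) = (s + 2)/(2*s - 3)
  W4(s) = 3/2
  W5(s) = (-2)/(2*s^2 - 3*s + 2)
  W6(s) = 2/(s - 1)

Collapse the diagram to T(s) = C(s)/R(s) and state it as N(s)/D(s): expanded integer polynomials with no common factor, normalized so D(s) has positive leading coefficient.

Answer: (-6*s^4 + 199*s^3 - 447*s^2 + 494*s - 240)/(4*s^4 - 70*s^3 + 508*s^2 - 640*s + 544)

Working:
Step 1: feedback reduction of W3, W4, giving (2*s + 4)/(s - 12)
Step 2: apply the feedback formula to [W3/(1-W3*W4)], W5, giving (4*s^3 + 2*s^2 - 8*s + 8)/(2*s^3 - 27*s^2 + 34*s - 32)
Step 3: add W1, W2, [[W3/(1-W3*W4)]/(1+[W3/(1-W3*W4)]*W5)] (parallel), giving (-6*s^3 + 193*s^2 - 254*s + 240)/(4*s^3 - 54*s^2 + 68*s - 64)
Step 4: feedback reduction of (W1+W2+[[W3/(1-W3*W4)]/(1+[W3/(1-W3*W4)]*W5)]), W6; the result is T(s) itself (integer coefficients, no common factor, positive leading denominator coefficient)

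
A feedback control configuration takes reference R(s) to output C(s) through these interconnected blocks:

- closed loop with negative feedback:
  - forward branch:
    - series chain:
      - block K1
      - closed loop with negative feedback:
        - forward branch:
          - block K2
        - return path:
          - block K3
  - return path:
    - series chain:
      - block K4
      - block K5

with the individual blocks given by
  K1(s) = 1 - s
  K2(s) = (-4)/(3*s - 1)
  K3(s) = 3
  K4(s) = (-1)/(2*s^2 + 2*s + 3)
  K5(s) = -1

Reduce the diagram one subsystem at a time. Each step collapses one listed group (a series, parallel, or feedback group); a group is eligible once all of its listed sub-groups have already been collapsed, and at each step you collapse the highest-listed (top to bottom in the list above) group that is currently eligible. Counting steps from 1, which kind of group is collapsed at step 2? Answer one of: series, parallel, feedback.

The answer is series.

Reasoning:
1. collapse the loop (K2 forward, K3 return)
2. combine K1, [K2/(1+K2*K3)] in series
3. reduce the series chain K4, K5
4. close the feedback loop around (K1*[K2/(1+K2*K3)]), (K4*K5)
The group at step 2 is a series group.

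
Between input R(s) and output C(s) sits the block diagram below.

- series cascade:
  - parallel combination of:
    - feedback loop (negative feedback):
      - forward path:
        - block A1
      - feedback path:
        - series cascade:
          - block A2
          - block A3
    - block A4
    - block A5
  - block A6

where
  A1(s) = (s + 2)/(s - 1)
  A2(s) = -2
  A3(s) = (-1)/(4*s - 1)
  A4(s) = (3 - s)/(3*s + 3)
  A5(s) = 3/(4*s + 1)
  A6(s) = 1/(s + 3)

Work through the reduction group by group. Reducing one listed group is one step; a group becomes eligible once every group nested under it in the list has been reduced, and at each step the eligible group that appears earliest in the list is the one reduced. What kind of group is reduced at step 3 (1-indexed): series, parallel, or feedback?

Step 1 - reduce the series chain A2, A3
Step 2 - feedback reduction of A1, (A2*A3)
Step 3 - add [A1/(1+A1*(A2*A3))], A4, A5 (parallel)
Step 4 - multiply ([A1/(1+A1*(A2*A3))]+A4+A5), A6 (series)
The group at step 3 is a parallel group.

Final answer: parallel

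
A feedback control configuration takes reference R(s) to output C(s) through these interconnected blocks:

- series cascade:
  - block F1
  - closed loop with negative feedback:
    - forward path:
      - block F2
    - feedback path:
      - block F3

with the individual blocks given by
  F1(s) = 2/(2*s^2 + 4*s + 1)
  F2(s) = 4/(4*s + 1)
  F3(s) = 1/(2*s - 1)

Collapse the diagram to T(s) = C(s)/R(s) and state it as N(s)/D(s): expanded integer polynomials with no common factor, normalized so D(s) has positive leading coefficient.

Step 1 - feedback reduction of F2, F3; result (8*s - 4)/(8*s^2 - 2*s + 3)
Step 2 - cascade F1, [F2/(1+F2*F3)]; the result is T(s) itself (integer coefficients, no common factor, positive leading denominator coefficient)

Hence the answer: (16*s - 8)/(16*s^4 + 28*s^3 + 6*s^2 + 10*s + 3)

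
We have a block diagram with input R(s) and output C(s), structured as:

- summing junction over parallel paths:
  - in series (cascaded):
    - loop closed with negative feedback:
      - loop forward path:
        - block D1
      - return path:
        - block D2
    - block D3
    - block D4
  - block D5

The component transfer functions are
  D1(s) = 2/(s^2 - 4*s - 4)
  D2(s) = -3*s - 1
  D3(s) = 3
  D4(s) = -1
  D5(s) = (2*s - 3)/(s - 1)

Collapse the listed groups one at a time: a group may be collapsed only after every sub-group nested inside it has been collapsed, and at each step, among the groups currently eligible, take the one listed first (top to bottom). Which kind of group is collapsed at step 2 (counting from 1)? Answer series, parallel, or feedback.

(1) apply the feedback formula to D1, D2
(2) reduce the series chain [D1/(1+D1*D2)], D3, D4
(3) sum the parallel branches ([D1/(1+D1*D2)]*D3*D4), D5
Step 2 collapses a series group.

Answer: series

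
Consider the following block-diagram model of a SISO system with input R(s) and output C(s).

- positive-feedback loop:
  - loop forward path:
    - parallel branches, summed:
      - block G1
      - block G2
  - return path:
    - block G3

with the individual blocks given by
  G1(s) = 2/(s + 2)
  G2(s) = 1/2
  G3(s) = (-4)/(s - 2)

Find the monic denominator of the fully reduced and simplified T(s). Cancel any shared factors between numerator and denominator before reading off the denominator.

The answer is s^2 + 2*s + 8.

Reasoning:
(1) add G1, G2 (parallel), giving (s + 6)/(2*s + 4)
(2) close the feedback loop around (G1+G2), G3, giving (s^2 + 4*s - 12)/(2*s^2 + 4*s + 16)
T(s) is the step-2 result (common factors already cancelled). Leading coefficient of the denominator: 2. Divide through by 2 for the monic polynomial.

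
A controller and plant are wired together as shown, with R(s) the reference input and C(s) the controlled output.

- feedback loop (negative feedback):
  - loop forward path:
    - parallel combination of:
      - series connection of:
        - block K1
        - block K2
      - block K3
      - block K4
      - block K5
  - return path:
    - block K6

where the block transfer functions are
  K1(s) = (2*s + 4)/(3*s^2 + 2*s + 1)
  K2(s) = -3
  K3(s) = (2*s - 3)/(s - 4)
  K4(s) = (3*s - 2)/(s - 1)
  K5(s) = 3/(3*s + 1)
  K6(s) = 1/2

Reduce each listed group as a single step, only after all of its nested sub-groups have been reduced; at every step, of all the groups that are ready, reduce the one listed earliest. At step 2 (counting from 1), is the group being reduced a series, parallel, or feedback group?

Step 1. combine K1, K2 in series
Step 2. reduce the parallel group (K1*K2), K3, K4, K5
Step 3. feedback reduction of ((K1*K2)+K3+K4+K5), K6
At step 2 the group reduced is parallel.

Hence the answer: parallel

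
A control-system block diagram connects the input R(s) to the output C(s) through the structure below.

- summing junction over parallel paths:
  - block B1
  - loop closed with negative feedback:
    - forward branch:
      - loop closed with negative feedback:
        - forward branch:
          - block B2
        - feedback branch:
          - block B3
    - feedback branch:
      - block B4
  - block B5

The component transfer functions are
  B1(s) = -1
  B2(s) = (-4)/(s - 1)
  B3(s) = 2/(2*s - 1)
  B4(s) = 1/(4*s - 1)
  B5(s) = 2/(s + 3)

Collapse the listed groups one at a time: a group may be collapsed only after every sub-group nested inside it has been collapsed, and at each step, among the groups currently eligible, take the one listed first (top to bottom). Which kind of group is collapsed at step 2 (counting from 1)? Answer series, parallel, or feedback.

Step 1 - feedback reduction of B2, B3
Step 2 - collapse the loop ([B2/(1+B2*B3)] forward, B4 return)
Step 3 - parallel reduction of B1, [[B2/(1+B2*B3)]/(1+[B2/(1+B2*B3)]*B4)], B5
Step 2 collapses a feedback group.

Hence the answer: feedback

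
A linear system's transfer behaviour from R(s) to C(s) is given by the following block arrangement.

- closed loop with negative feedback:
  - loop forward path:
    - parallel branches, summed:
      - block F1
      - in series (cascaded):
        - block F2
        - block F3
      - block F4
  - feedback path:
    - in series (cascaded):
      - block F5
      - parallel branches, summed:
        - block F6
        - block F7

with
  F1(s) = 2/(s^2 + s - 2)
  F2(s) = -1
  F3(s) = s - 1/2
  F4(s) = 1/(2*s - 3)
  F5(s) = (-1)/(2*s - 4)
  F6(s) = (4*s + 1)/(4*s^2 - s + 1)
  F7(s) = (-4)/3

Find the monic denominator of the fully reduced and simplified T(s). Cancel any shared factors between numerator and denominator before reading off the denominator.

First reduce the diagram to T(s).

Step 1 - multiply F2, F3 (series) = 1/2 - s
Step 2 - add F1, (F2*F3), F4 (parallel) = (-4*s^4 + 4*s^3 + 15*s^2 - 9*s - 10)/(4*s^3 - 2*s^2 - 14*s + 12)
Step 3 - reduce the parallel group F6, F7 = (-16*s^2 + 16*s - 1)/(12*s^2 - 3*s + 3)
Step 4 - combine F5, (F6+F7) in series = (16*s^2 - 16*s + 1)/(24*s^3 - 54*s^2 + 18*s - 12)
Step 5 - close the feedback loop around (F1+(F2*F3)+F4), (F5*(F6+F7)) = (-96*s^6 + 120*s^5 + 312*s^4 - 282*s^3 - 96*s^2 + 6*s - 60)/(32*s^5 - 72*s^4 - 128*s^3 + 324*s^2 - 229*s + 77)
That last expression is T(s), already simplified. Scaling its denominator by 1/32 (the reciprocal of the leading coefficient) yields the monic denominator.

Answer: s^5 - 9*s^4/4 - 4*s^3 + 81*s^2/8 - 229*s/32 + 77/32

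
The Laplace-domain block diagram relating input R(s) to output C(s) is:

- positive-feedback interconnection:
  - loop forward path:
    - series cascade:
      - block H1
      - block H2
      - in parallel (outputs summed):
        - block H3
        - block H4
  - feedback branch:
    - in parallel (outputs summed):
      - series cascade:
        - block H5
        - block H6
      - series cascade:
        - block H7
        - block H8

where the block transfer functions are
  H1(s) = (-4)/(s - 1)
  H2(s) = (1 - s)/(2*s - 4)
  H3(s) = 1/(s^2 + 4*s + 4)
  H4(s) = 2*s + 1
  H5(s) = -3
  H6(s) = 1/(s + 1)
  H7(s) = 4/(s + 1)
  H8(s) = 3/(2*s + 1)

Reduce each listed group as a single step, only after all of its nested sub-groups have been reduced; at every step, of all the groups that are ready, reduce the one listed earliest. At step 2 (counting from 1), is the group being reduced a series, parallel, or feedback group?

1. parallel reduction of H3, H4
2. cascade H1, H2, (H3+H4)
3. combine H5, H6 in series
4. multiply H7, H8 (series)
5. combine (H5*H6), (H7*H8) in parallel
6. feedback reduction of (H1*H2*(H3+H4)), ((H5*H6)+(H7*H8))
At step 2 the group reduced is series.

Final answer: series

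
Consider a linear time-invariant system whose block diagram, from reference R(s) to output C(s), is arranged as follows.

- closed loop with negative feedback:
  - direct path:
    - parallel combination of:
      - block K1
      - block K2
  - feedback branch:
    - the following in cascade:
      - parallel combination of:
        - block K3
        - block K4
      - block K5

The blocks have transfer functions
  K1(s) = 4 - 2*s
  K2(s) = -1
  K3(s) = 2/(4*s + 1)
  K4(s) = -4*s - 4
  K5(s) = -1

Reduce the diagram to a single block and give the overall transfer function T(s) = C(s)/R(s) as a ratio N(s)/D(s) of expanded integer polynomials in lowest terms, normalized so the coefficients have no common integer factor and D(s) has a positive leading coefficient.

(1) reduce the parallel group K1, K2; result 3 - 2*s
(2) parallel reduction of K3, K4; result (-16*s^2 - 20*s - 2)/(4*s + 1)
(3) combine (K3+K4), K5 in series; result (16*s^2 + 20*s + 2)/(4*s + 1)
(4) apply the feedback formula to (K1+K2), ((K3+K4)*K5); the result is T(s) itself (integer coefficients, no common factor, positive leading denominator coefficient)

Hence the answer: (8*s^2 - 10*s - 3)/(32*s^3 - 8*s^2 - 60*s - 7)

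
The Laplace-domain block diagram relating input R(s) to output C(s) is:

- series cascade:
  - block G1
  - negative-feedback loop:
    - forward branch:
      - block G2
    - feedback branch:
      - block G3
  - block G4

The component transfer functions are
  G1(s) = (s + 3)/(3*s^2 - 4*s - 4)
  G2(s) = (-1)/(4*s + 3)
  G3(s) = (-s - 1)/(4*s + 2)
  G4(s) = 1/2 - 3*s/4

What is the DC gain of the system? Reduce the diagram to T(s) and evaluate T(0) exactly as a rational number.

Step 1 - feedback reduction of G2, G3 gives (-4*s - 2)/(16*s^2 + 21*s + 7)
Step 2 - cascade G1, [G2/(1+G2*G3)], G4 gives (6*s^3 + 17*s^2 - 5*s - 6)/(96*s^4 - 2*s^3 - 254*s^2 - 224*s - 56)
Step 2 gives the overall T(s). Then T(0) = -6/(-56) = 3/28.

Therefore the answer is 3/28.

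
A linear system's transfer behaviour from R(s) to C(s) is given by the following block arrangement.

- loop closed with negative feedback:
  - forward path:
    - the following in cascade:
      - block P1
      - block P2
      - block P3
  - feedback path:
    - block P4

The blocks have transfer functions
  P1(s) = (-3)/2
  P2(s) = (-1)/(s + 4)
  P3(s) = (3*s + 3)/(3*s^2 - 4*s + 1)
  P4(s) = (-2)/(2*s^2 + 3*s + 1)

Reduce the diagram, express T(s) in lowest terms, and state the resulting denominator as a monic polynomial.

Step 1 - series reduction of P1, P2, P3 = (9*s + 9)/(6*s^3 + 16*s^2 - 30*s + 8)
Step 2 - close the feedback loop around (P1*P2*P3), P4 = (18*s^2 + 27*s + 9)/(12*s^4 + 38*s^3 - 44*s^2 - 14*s - 10)
That last expression is T(s), already simplified. Scaling its denominator by 1/12 (the reciprocal of the leading coefficient) yields the monic denominator.

Therefore the answer is s^4 + 19*s^3/6 - 11*s^2/3 - 7*s/6 - 5/6.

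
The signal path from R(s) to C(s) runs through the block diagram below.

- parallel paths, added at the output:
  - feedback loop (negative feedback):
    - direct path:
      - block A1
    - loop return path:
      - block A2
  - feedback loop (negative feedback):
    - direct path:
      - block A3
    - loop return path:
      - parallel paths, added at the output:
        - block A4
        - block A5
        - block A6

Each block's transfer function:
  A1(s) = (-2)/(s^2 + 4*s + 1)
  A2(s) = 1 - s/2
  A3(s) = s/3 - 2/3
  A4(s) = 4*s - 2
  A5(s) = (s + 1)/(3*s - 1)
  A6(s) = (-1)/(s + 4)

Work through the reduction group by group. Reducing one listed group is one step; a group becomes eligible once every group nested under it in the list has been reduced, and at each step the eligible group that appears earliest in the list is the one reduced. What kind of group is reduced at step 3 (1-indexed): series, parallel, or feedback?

1. close the feedback loop around A1, A2
2. parallel reduction of A4, A5, A6
3. collapse the loop (A3 forward, (A4+A5+A6) return)
4. parallel reduction of [A1/(1+A1*A2)], [A3/(1+A3*(A4+A5+A6))]
So the answer for step 3 is feedback.

Final answer: feedback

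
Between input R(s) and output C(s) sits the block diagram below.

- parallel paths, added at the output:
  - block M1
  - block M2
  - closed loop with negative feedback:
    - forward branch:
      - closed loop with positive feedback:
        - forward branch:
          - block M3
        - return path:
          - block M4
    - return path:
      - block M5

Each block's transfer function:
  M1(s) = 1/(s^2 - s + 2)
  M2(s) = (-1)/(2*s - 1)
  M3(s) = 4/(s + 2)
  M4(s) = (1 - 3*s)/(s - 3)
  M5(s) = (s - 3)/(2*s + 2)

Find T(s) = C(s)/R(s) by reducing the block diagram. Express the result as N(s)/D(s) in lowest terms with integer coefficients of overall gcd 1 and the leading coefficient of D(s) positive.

Step 1: feedback reduction of M3, M4, giving (4*s - 12)/(s^2 + 11*s - 10)
Step 2: apply the feedback formula to [M3/(1-M3*M4)], M5, giving (4*s^2 - 8*s - 12)/(s^3 + 14*s^2 - 11*s + 8)
Step 3: parallel reduction of M1, M2, [[M3/(1-M3*M4)]/(1+[M3/(1-M3*M4)]*M5)] - this is the overall T(s), already in the required normalized form

Final answer: (7*s^5 - 39*s^4 + 70*s^3 - 95*s^2 + 13*s)/(2*s^6 + 25*s^5 - 59*s^4 + 117*s^3 - 107*s^2 + 62*s - 16)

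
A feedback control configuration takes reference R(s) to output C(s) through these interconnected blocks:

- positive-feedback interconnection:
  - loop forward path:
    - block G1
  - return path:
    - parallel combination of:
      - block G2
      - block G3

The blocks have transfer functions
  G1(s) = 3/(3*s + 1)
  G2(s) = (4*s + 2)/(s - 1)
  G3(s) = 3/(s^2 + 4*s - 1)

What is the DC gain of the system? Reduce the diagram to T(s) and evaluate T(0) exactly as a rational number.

Step 1. parallel reduction of G2, G3: (4*s^3 + 18*s^2 + 7*s - 5)/(s^3 + 3*s^2 - 5*s + 1)
Step 2. reduce the feedback loop with forward G1 and return (G2+G3): (3*s^3 + 9*s^2 - 15*s + 3)/(3*s^4 - 2*s^3 - 66*s^2 - 23*s + 16)
DC gain: substitute s = 0 into T(s) from step 2: T(0) = 3/16.

Final answer: 3/16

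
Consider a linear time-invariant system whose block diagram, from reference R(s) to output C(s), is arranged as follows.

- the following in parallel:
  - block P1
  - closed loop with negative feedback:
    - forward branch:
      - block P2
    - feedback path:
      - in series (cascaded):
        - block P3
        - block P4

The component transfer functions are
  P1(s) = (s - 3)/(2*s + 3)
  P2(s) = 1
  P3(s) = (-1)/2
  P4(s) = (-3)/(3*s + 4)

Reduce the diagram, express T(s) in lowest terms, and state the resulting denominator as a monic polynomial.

Reducing step by step:

[1] multiply P3, P4 (series) = 3/(6*s + 8)
[2] close the feedback loop around P2, (P3*P4) = (6*s + 8)/(6*s + 11)
[3] sum the parallel branches P1, [P2/(1+P2*(P3*P4))] = (18*s^2 + 27*s - 9)/(12*s^2 + 40*s + 33)
That last expression is T(s), already simplified. Scaling its denominator by 1/12 (the reciprocal of the leading coefficient) yields the monic denominator.

Answer: s^2 + 10*s/3 + 11/4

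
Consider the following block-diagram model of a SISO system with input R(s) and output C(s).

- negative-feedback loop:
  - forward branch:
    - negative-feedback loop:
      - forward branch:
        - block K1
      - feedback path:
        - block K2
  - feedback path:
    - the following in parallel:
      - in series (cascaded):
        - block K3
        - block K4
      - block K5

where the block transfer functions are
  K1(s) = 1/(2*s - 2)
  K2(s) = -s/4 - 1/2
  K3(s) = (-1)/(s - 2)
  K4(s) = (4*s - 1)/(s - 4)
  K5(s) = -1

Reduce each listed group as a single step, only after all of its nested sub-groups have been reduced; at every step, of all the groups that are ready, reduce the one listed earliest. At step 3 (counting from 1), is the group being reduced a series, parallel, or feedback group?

[1] feedback reduction of K1, K2
[2] series reduction of K3, K4
[3] add (K3*K4), K5 (parallel)
[4] collapse the loop ([K1/(1+K1*K2)] forward, ((K3*K4)+K5) return)
The group at step 3 is a parallel group.

Hence the answer: parallel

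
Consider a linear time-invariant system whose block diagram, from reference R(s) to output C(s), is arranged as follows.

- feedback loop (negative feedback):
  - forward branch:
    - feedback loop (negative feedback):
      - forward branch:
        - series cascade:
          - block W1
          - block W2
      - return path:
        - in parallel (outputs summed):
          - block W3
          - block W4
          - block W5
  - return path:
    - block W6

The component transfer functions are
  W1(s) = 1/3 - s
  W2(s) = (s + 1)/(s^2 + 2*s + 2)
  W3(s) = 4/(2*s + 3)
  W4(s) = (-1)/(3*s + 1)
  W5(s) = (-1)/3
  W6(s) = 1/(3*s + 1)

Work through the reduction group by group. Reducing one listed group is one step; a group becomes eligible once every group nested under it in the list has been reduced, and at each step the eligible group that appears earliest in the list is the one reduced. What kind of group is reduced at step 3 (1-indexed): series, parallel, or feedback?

Answer: feedback

Working:
Step 1 - cascade W1, W2
Step 2 - parallel reduction of W3, W4, W5
Step 3 - feedback reduction of (W1*W2), (W3+W4+W5)
Step 4 - collapse the loop ([(W1*W2)/(1+(W1*W2)*(W3+W4+W5))] forward, W6 return)
The group at step 3 is a feedback group.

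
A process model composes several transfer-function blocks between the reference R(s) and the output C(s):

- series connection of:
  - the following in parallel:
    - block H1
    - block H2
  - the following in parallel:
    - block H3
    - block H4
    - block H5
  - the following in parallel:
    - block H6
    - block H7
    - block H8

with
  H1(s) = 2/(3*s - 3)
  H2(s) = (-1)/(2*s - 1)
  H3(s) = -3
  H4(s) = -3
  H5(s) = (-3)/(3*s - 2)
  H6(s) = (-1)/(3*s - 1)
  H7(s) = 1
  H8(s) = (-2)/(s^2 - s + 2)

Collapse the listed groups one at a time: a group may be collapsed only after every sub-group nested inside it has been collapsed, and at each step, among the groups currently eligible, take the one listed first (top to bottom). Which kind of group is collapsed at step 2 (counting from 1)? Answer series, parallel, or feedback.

Step 1. sum the parallel branches H1, H2
Step 2. add H3, H4, H5 (parallel)
Step 3. add H6, H7, H8 (parallel)
Step 4. series reduction of (H1+H2), (H3+H4+H5), (H6+H7+H8)
Step 2 collapses a parallel group.

Answer: parallel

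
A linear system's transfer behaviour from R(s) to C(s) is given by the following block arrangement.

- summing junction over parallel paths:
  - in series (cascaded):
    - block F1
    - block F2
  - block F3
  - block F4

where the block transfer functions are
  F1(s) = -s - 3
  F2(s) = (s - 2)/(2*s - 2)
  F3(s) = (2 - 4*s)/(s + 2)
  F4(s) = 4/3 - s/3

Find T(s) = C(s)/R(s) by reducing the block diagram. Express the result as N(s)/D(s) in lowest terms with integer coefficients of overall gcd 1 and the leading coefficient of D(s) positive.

Step 1 - combine F1, F2 in series; result (-s^2 - s + 6)/(2*s - 2)
Step 2 - reduce the parallel group (F1*F2), F3, F4, giving the overall T(s)

Hence the answer: (-5*s^3 - 27*s^2 + 60*s + 8)/(6*s^2 + 6*s - 12)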